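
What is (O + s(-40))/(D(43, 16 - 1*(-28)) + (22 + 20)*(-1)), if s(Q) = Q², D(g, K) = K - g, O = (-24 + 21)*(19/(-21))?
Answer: -11219/287 ≈ -39.091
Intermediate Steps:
O = 19/7 (O = -57*(-1)/21 = -3*(-19/21) = 19/7 ≈ 2.7143)
(O + s(-40))/(D(43, 16 - 1*(-28)) + (22 + 20)*(-1)) = (19/7 + (-40)²)/(((16 - 1*(-28)) - 1*43) + (22 + 20)*(-1)) = (19/7 + 1600)/(((16 + 28) - 43) + 42*(-1)) = 11219/(7*((44 - 43) - 42)) = 11219/(7*(1 - 42)) = (11219/7)/(-41) = (11219/7)*(-1/41) = -11219/287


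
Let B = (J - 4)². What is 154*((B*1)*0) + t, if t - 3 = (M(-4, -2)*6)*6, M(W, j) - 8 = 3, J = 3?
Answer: 399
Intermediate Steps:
M(W, j) = 11 (M(W, j) = 8 + 3 = 11)
B = 1 (B = (3 - 4)² = (-1)² = 1)
t = 399 (t = 3 + (11*6)*6 = 3 + 66*6 = 3 + 396 = 399)
154*((B*1)*0) + t = 154*((1*1)*0) + 399 = 154*(1*0) + 399 = 154*0 + 399 = 0 + 399 = 399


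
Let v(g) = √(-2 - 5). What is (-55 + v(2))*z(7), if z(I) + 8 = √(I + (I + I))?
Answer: (8 - √21)*(55 - I*√7) ≈ 187.96 - 9.0417*I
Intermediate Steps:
v(g) = I*√7 (v(g) = √(-7) = I*√7)
z(I) = -8 + √3*√I (z(I) = -8 + √(I + (I + I)) = -8 + √(I + 2*I) = -8 + √(3*I) = -8 + √3*√I)
(-55 + v(2))*z(7) = (-55 + I*√7)*(-8 + √3*√7) = (-55 + I*√7)*(-8 + √21)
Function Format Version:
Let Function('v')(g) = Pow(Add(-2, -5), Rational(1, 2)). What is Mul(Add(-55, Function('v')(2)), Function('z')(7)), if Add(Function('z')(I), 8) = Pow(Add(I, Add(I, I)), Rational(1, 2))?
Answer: Mul(Add(8, Mul(-1, Pow(21, Rational(1, 2)))), Add(55, Mul(-1, I, Pow(7, Rational(1, 2))))) ≈ Add(187.96, Mul(-9.0417, I))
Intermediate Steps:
Function('v')(g) = Mul(I, Pow(7, Rational(1, 2))) (Function('v')(g) = Pow(-7, Rational(1, 2)) = Mul(I, Pow(7, Rational(1, 2))))
Function('z')(I) = Add(-8, Mul(Pow(3, Rational(1, 2)), Pow(I, Rational(1, 2)))) (Function('z')(I) = Add(-8, Pow(Add(I, Add(I, I)), Rational(1, 2))) = Add(-8, Pow(Add(I, Mul(2, I)), Rational(1, 2))) = Add(-8, Pow(Mul(3, I), Rational(1, 2))) = Add(-8, Mul(Pow(3, Rational(1, 2)), Pow(I, Rational(1, 2)))))
Mul(Add(-55, Function('v')(2)), Function('z')(7)) = Mul(Add(-55, Mul(I, Pow(7, Rational(1, 2)))), Add(-8, Mul(Pow(3, Rational(1, 2)), Pow(7, Rational(1, 2))))) = Mul(Add(-55, Mul(I, Pow(7, Rational(1, 2)))), Add(-8, Pow(21, Rational(1, 2))))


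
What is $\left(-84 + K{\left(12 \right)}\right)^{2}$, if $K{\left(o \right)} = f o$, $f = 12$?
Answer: $3600$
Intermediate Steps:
$K{\left(o \right)} = 12 o$
$\left(-84 + K{\left(12 \right)}\right)^{2} = \left(-84 + 12 \cdot 12\right)^{2} = \left(-84 + 144\right)^{2} = 60^{2} = 3600$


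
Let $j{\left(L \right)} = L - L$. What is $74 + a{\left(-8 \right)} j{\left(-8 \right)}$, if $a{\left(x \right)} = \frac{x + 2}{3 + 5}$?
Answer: $74$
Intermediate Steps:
$j{\left(L \right)} = 0$
$a{\left(x \right)} = \frac{1}{4} + \frac{x}{8}$ ($a{\left(x \right)} = \frac{2 + x}{8} = \left(2 + x\right) \frac{1}{8} = \frac{1}{4} + \frac{x}{8}$)
$74 + a{\left(-8 \right)} j{\left(-8 \right)} = 74 + \left(\frac{1}{4} + \frac{1}{8} \left(-8\right)\right) 0 = 74 + \left(\frac{1}{4} - 1\right) 0 = 74 - 0 = 74 + 0 = 74$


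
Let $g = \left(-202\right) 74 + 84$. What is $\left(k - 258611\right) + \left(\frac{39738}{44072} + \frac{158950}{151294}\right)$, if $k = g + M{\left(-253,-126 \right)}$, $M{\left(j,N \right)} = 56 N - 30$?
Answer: $- \frac{42516359132679}{151541572} \approx -2.8056 \cdot 10^{5}$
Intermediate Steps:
$M{\left(j,N \right)} = -30 + 56 N$
$g = -14864$ ($g = -14948 + 84 = -14864$)
$k = -21950$ ($k = -14864 + \left(-30 + 56 \left(-126\right)\right) = -14864 - 7086 = -21950$)
$\left(k - 258611\right) + \left(\frac{39738}{44072} + \frac{158950}{151294}\right) = \left(-21950 - 258611\right) + \left(\frac{39738}{44072} + \frac{158950}{151294}\right) = -280561 + \left(39738 \cdot \frac{1}{44072} + 158950 \cdot \frac{1}{151294}\right) = -280561 + \left(\frac{19869}{22036} + \frac{7225}{6877}\right) = -280561 + \frac{295849213}{151541572} = - \frac{42516359132679}{151541572}$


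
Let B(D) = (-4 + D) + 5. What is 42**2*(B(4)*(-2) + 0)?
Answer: -17640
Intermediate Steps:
B(D) = 1 + D
42**2*(B(4)*(-2) + 0) = 42**2*((1 + 4)*(-2) + 0) = 1764*(5*(-2) + 0) = 1764*(-10 + 0) = 1764*(-10) = -17640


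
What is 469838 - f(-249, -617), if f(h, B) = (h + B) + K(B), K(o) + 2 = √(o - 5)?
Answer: 470706 - I*√622 ≈ 4.7071e+5 - 24.94*I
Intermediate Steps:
K(o) = -2 + √(-5 + o) (K(o) = -2 + √(o - 5) = -2 + √(-5 + o))
f(h, B) = -2 + B + h + √(-5 + B) (f(h, B) = (h + B) + (-2 + √(-5 + B)) = (B + h) + (-2 + √(-5 + B)) = -2 + B + h + √(-5 + B))
469838 - f(-249, -617) = 469838 - (-2 - 617 - 249 + √(-5 - 617)) = 469838 - (-2 - 617 - 249 + √(-622)) = 469838 - (-2 - 617 - 249 + I*√622) = 469838 - (-868 + I*√622) = 469838 + (868 - I*√622) = 470706 - I*√622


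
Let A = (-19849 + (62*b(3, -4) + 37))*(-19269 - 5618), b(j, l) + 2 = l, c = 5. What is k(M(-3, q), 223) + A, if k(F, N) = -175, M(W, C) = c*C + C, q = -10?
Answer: 502319033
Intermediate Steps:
M(W, C) = 6*C (M(W, C) = 5*C + C = 6*C)
b(j, l) = -2 + l
A = 502319208 (A = (-19849 + (62*(-2 - 4) + 37))*(-19269 - 5618) = (-19849 + (62*(-6) + 37))*(-24887) = (-19849 + (-372 + 37))*(-24887) = (-19849 - 335)*(-24887) = -20184*(-24887) = 502319208)
k(M(-3, q), 223) + A = -175 + 502319208 = 502319033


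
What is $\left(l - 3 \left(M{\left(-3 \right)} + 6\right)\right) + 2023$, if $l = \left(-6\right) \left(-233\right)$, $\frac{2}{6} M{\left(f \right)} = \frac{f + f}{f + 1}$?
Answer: $3376$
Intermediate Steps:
$M{\left(f \right)} = \frac{6 f}{1 + f}$ ($M{\left(f \right)} = 3 \frac{f + f}{f + 1} = 3 \frac{2 f}{1 + f} = \frac{6 f}{1 + f}$)
$l = 1398$
$\left(l - 3 \left(M{\left(-3 \right)} + 6\right)\right) + 2023 = \left(1398 - 3 \left(6 \left(-3\right) \frac{1}{1 - 3} + 6\right)\right) + 2023 = \left(1398 - 3 \left(6 \left(-3\right) \frac{1}{-2} + 6\right)\right) + 2023 = \left(1398 - 3 \left(6 \left(-3\right) \left(- \frac{1}{2}\right) + 6\right)\right) + 2023 = \left(1398 - 3 \left(9 + 6\right)\right) + 2023 = \left(1398 - 45\right) + 2023 = 1353 + 2023 = 3376$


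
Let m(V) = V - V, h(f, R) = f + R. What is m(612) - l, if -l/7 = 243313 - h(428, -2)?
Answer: 1700209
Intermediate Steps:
h(f, R) = R + f
m(V) = 0
l = -1700209 (l = -7*(243313 - (-2 + 428)) = -7*(243313 - 1*426) = -7*(243313 - 426) = -7*242887 = -1700209)
m(612) - l = 0 - 1*(-1700209) = 0 + 1700209 = 1700209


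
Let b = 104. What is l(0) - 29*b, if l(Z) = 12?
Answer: -3004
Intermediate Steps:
l(0) - 29*b = 12 - 29*104 = 12 - 3016 = -3004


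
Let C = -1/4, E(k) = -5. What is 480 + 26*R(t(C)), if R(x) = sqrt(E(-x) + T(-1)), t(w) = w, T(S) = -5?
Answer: 480 + 26*I*sqrt(10) ≈ 480.0 + 82.219*I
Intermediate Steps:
C = -1/4 (C = -1*1/4 = -1/4 ≈ -0.25000)
R(x) = I*sqrt(10) (R(x) = sqrt(-5 - 5) = sqrt(-10) = I*sqrt(10))
480 + 26*R(t(C)) = 480 + 26*(I*sqrt(10)) = 480 + 26*I*sqrt(10)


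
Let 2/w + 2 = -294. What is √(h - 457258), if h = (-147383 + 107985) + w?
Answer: I*√2719688293/74 ≈ 704.74*I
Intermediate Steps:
w = -1/148 (w = 2/(-2 - 294) = 2/(-296) = 2*(-1/296) = -1/148 ≈ -0.0067568)
h = -5830905/148 (h = (-147383 + 107985) - 1/148 = -39398 - 1/148 = -5830905/148 ≈ -39398.)
√(h - 457258) = √(-5830905/148 - 457258) = √(-73505089/148) = I*√2719688293/74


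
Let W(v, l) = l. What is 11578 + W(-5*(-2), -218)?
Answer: 11360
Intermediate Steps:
11578 + W(-5*(-2), -218) = 11578 - 218 = 11360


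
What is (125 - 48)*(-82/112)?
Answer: -451/8 ≈ -56.375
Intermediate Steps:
(125 - 48)*(-82/112) = 77*(-82*1/112) = 77*(-41/56) = -451/8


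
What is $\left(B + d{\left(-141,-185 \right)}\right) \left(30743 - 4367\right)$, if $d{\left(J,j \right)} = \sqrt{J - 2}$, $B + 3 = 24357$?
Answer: $642361104 + 26376 i \sqrt{143} \approx 6.4236 \cdot 10^{8} + 3.1541 \cdot 10^{5} i$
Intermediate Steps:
$B = 24354$ ($B = -3 + 24357 = 24354$)
$d{\left(J,j \right)} = \sqrt{-2 + J}$
$\left(B + d{\left(-141,-185 \right)}\right) \left(30743 - 4367\right) = \left(24354 + \sqrt{-2 - 141}\right) \left(30743 - 4367\right) = \left(24354 + \sqrt{-143}\right) 26376 = \left(24354 + i \sqrt{143}\right) 26376 = 642361104 + 26376 i \sqrt{143}$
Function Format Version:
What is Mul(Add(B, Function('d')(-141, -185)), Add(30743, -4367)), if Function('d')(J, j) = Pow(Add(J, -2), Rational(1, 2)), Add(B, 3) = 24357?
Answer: Add(642361104, Mul(26376, I, Pow(143, Rational(1, 2)))) ≈ Add(6.4236e+8, Mul(3.1541e+5, I))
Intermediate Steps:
B = 24354 (B = Add(-3, 24357) = 24354)
Function('d')(J, j) = Pow(Add(-2, J), Rational(1, 2))
Mul(Add(B, Function('d')(-141, -185)), Add(30743, -4367)) = Mul(Add(24354, Pow(Add(-2, -141), Rational(1, 2))), Add(30743, -4367)) = Mul(Add(24354, Pow(-143, Rational(1, 2))), 26376) = Mul(Add(24354, Mul(I, Pow(143, Rational(1, 2)))), 26376) = Add(642361104, Mul(26376, I, Pow(143, Rational(1, 2))))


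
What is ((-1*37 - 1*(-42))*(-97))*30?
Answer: -14550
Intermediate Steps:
((-1*37 - 1*(-42))*(-97))*30 = ((-37 + 42)*(-97))*30 = (5*(-97))*30 = -485*30 = -14550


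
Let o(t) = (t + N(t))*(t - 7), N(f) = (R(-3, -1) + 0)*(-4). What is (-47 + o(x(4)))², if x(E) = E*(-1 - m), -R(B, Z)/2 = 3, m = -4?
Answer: 17689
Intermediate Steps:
R(B, Z) = -6 (R(B, Z) = -2*3 = -6)
x(E) = 3*E (x(E) = E*(-1 - 1*(-4)) = E*(-1 + 4) = E*3 = 3*E)
N(f) = 24 (N(f) = (-6 + 0)*(-4) = -6*(-4) = 24)
o(t) = (-7 + t)*(24 + t) (o(t) = (t + 24)*(t - 7) = (24 + t)*(-7 + t) = (-7 + t)*(24 + t))
(-47 + o(x(4)))² = (-47 + (-168 + (3*4)² + 17*(3*4)))² = (-47 + (-168 + 12² + 17*12))² = (-47 + (-168 + 144 + 204))² = (-47 + 180)² = 133² = 17689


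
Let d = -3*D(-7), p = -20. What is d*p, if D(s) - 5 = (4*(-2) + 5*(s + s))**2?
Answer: 365340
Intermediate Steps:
D(s) = 5 + (-8 + 10*s)**2 (D(s) = 5 + (4*(-2) + 5*(s + s))**2 = 5 + (-8 + 5*(2*s))**2 = 5 + (-8 + 10*s)**2)
d = -18267 (d = -3*(5 + 4*(-4 + 5*(-7))**2) = -3*(5 + 4*(-4 - 35)**2) = -3*(5 + 4*(-39)**2) = -3*(5 + 4*1521) = -3*(5 + 6084) = -3*6089 = -18267)
d*p = -18267*(-20) = 365340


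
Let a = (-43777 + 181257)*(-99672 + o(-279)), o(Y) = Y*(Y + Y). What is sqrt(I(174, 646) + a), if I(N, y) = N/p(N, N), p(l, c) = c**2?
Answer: sqrt(233132914324974)/174 ≈ 87751.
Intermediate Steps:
I(N, y) = 1/N (I(N, y) = N/(N**2) = N/N**2 = 1/N)
o(Y) = 2*Y**2 (o(Y) = Y*(2*Y) = 2*Y**2)
a = 7700254800 (a = (-43777 + 181257)*(-99672 + 2*(-279)**2) = 137480*(-99672 + 2*77841) = 137480*(-99672 + 155682) = 137480*56010 = 7700254800)
sqrt(I(174, 646) + a) = sqrt(1/174 + 7700254800) = sqrt(1339844335201/174) = sqrt(233132914324974)/174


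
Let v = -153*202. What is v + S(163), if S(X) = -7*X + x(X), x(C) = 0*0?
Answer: -32047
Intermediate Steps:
x(C) = 0
v = -30906
S(X) = -7*X (S(X) = -7*X + 0 = -7*X)
v + S(163) = -30906 - 7*163 = -30906 - 1141 = -32047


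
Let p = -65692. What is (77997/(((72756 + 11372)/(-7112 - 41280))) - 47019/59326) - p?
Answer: 6496341889295/311936108 ≈ 20826.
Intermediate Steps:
(77997/(((72756 + 11372)/(-7112 - 41280))) - 47019/59326) - p = (77997/(((72756 + 11372)/(-7112 - 41280))) - 47019/59326) - 1*(-65692) = (77997/((84128/(-48392))) - 47019*1/59326) + 65692 = (77997/((84128*(-1/48392))) - 47019/59326) + 65692 = (77997/(-10516/6049) - 47019/59326) + 65692 = (77997*(-6049/10516) - 47019/59326) + 65692 = (-471803853/10516 - 47019/59326) + 65692 = -13995364917441/311936108 + 65692 = 6496341889295/311936108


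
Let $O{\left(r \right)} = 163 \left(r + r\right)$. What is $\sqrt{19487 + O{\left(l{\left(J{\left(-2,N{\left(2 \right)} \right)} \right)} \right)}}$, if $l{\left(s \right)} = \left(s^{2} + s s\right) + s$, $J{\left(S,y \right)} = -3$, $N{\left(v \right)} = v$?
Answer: $\sqrt{24377} \approx 156.13$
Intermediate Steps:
$l{\left(s \right)} = s + 2 s^{2}$ ($l{\left(s \right)} = \left(s^{2} + s^{2}\right) + s = 2 s^{2} + s = s + 2 s^{2}$)
$O{\left(r \right)} = 326 r$ ($O{\left(r \right)} = 163 \cdot 2 r = 326 r$)
$\sqrt{19487 + O{\left(l{\left(J{\left(-2,N{\left(2 \right)} \right)} \right)} \right)}} = \sqrt{19487 + 326 \left(- 3 \left(1 + 2 \left(-3\right)\right)\right)} = \sqrt{19487 + 326 \left(- 3 \left(1 - 6\right)\right)} = \sqrt{19487 + 326 \left(\left(-3\right) \left(-5\right)\right)} = \sqrt{19487 + 326 \cdot 15} = \sqrt{19487 + 4890} = \sqrt{24377}$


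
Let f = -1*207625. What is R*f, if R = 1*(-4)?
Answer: 830500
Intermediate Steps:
f = -207625
R = -4
R*f = -4*(-207625) = 830500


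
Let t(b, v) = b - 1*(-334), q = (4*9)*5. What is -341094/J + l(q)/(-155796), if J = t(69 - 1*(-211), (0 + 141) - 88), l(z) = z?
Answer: -2214216306/3985781 ≈ -555.53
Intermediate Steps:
q = 180 (q = 36*5 = 180)
t(b, v) = 334 + b (t(b, v) = b + 334 = 334 + b)
J = 614 (J = 334 + (69 - 1*(-211)) = 334 + (69 + 211) = 334 + 280 = 614)
-341094/J + l(q)/(-155796) = -341094/614 + 180/(-155796) = -341094*1/614 + 180*(-1/155796) = -170547/307 - 15/12983 = -2214216306/3985781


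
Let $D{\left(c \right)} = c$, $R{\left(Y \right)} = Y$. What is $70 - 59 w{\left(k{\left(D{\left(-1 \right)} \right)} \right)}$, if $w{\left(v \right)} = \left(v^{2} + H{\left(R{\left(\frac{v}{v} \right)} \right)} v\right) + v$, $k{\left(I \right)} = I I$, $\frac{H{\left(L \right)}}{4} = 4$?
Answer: $-992$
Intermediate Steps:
$H{\left(L \right)} = 16$ ($H{\left(L \right)} = 4 \cdot 4 = 16$)
$k{\left(I \right)} = I^{2}$
$w{\left(v \right)} = v^{2} + 17 v$ ($w{\left(v \right)} = \left(v^{2} + 16 v\right) + v = v^{2} + 17 v$)
$70 - 59 w{\left(k{\left(D{\left(-1 \right)} \right)} \right)} = 70 - 59 \left(-1\right)^{2} \left(17 + \left(-1\right)^{2}\right) = 70 - 59 \cdot 1 \left(17 + 1\right) = 70 - 59 \cdot 1 \cdot 18 = 70 - 1062 = -992$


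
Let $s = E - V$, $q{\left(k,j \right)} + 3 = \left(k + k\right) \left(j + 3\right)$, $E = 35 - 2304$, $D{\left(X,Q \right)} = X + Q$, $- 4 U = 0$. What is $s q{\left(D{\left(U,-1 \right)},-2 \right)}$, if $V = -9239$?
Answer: $-34850$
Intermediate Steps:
$U = 0$ ($U = \left(- \frac{1}{4}\right) 0 = 0$)
$D{\left(X,Q \right)} = Q + X$
$E = -2269$ ($E = 35 - 2304 = -2269$)
$q{\left(k,j \right)} = -3 + 2 k \left(3 + j\right)$ ($q{\left(k,j \right)} = -3 + \left(k + k\right) \left(j + 3\right) = -3 + 2 k \left(3 + j\right)$)
$s = 6970$ ($s = -2269 - -9239 = -2269 + 9239 = 6970$)
$s q{\left(D{\left(U,-1 \right)},-2 \right)} = 6970 \left(-3 + 6 \left(-1 + 0\right) + 2 \left(-2\right) \left(-1 + 0\right)\right) = 6970 \left(-3 + 6 \left(-1\right) + 2 \left(-2\right) \left(-1\right)\right) = 6970 \left(-3 - 6 + 4\right) = 6970 \left(-5\right) = -34850$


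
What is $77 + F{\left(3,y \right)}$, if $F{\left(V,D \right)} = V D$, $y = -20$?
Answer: $17$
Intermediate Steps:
$F{\left(V,D \right)} = D V$
$77 + F{\left(3,y \right)} = 77 - 60 = 17$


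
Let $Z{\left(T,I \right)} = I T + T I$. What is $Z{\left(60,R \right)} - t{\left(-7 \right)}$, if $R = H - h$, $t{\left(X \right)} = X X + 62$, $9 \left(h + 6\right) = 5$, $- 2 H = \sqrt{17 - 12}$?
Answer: $\frac{1627}{3} - 60 \sqrt{5} \approx 408.17$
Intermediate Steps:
$H = - \frac{\sqrt{5}}{2}$ ($H = - \frac{\sqrt{17 - 12}}{2} = - \frac{\sqrt{5}}{2} \approx -1.118$)
$h = - \frac{49}{9}$ ($h = -6 + \frac{1}{9} \cdot 5 = -6 + \frac{5}{9} = - \frac{49}{9} \approx -5.4444$)
$t{\left(X \right)} = 62 + X^{2}$ ($t{\left(X \right)} = X^{2} + 62 = 62 + X^{2}$)
$R = \frac{49}{9} - \frac{\sqrt{5}}{2}$ ($R = - \frac{\sqrt{5}}{2} - - \frac{49}{9} = - \frac{\sqrt{5}}{2} + \frac{49}{9} = \frac{49}{9} - \frac{\sqrt{5}}{2} \approx 4.3264$)
$Z{\left(T,I \right)} = 2 I T$ ($Z{\left(T,I \right)} = I T + I T = 2 I T$)
$Z{\left(60,R \right)} - t{\left(-7 \right)} = 2 \left(\frac{49}{9} - \frac{\sqrt{5}}{2}\right) 60 - \left(62 + \left(-7\right)^{2}\right) = \left(\frac{1960}{3} - 60 \sqrt{5}\right) - \left(62 + 49\right) = \left(\frac{1960}{3} - 60 \sqrt{5}\right) - 111 = \frac{1627}{3} - 60 \sqrt{5}$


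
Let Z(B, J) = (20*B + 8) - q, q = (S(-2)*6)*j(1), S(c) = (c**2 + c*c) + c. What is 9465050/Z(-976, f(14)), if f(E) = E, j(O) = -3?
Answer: -676075/1386 ≈ -487.79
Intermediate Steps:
S(c) = c + 2*c**2 (S(c) = (c**2 + c**2) + c = 2*c**2 + c = c + 2*c**2)
q = -108 (q = (-2*(1 + 2*(-2))*6)*(-3) = (-2*(1 - 4)*6)*(-3) = (-2*(-3)*6)*(-3) = (6*6)*(-3) = 36*(-3) = -108)
Z(B, J) = 116 + 20*B (Z(B, J) = (20*B + 8) - 1*(-108) = (8 + 20*B) + 108 = 116 + 20*B)
9465050/Z(-976, f(14)) = 9465050/(116 + 20*(-976)) = 9465050/(116 - 19520) = 9465050/(-19404) = 9465050*(-1/19404) = -676075/1386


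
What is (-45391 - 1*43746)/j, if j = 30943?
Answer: -89137/30943 ≈ -2.8807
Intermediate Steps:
(-45391 - 1*43746)/j = (-45391 - 1*43746)/30943 = (-45391 - 43746)*(1/30943) = -89137*1/30943 = -89137/30943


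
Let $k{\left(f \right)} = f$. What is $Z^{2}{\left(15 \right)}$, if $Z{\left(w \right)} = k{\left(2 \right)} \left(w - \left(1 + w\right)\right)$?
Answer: $4$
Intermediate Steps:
$Z{\left(w \right)} = -2$ ($Z{\left(w \right)} = 2 \left(w - \left(1 + w\right)\right) = 2 \left(-1\right) = -2$)
$Z^{2}{\left(15 \right)} = \left(-2\right)^{2} = 4$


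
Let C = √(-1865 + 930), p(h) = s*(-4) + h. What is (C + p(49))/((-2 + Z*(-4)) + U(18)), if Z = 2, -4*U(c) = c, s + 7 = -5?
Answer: -194/29 - 2*I*√935/29 ≈ -6.6897 - 2.1088*I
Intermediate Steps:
s = -12 (s = -7 - 5 = -12)
p(h) = 48 + h (p(h) = -12*(-4) + h = 48 + h)
U(c) = -c/4
C = I*√935 (C = √(-935) = I*√935 ≈ 30.578*I)
(C + p(49))/((-2 + Z*(-4)) + U(18)) = (I*√935 + (48 + 49))/((-2 + 2*(-4)) - ¼*18) = (I*√935 + 97)/((-2 - 8) - 9/2) = (97 + I*√935)/(-10 - 9/2) = (97 + I*√935)/(-29/2) = (97 + I*√935)*(-2/29) = -194/29 - 2*I*√935/29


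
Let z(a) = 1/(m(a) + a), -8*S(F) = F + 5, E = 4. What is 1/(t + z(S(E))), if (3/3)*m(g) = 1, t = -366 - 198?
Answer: -1/572 ≈ -0.0017483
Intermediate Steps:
t = -564
m(g) = 1
S(F) = -5/8 - F/8 (S(F) = -(F + 5)/8 = -(5 + F)/8 = -5/8 - F/8)
z(a) = 1/(1 + a)
1/(t + z(S(E))) = 1/(-564 + 1/(1 + (-5/8 - ⅛*4))) = 1/(-564 + 1/(1 + (-5/8 - ½))) = 1/(-564 + 1/(1 - 9/8)) = 1/(-564 + 1/(-⅛)) = 1/(-564 - 8) = 1/(-572) = -1/572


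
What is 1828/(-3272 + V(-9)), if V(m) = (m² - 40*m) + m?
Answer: -457/710 ≈ -0.64366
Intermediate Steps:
V(m) = m² - 39*m
1828/(-3272 + V(-9)) = 1828/(-3272 - 9*(-39 - 9)) = 1828/(-3272 - 9*(-48)) = 1828/(-3272 + 432) = 1828/(-2840) = 1828*(-1/2840) = -457/710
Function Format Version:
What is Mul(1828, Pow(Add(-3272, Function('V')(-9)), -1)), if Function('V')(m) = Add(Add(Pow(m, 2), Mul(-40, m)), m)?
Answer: Rational(-457, 710) ≈ -0.64366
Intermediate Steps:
Function('V')(m) = Add(Pow(m, 2), Mul(-39, m))
Mul(1828, Pow(Add(-3272, Function('V')(-9)), -1)) = Mul(1828, Pow(Add(-3272, Mul(-9, Add(-39, -9))), -1)) = Mul(1828, Pow(Add(-3272, Mul(-9, -48)), -1)) = Mul(1828, Pow(Add(-3272, 432), -1)) = Mul(1828, Pow(-2840, -1)) = Mul(1828, Rational(-1, 2840)) = Rational(-457, 710)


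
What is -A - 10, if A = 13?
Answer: -23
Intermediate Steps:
-A - 10 = -1*13 - 10 = -13 - 10 = -23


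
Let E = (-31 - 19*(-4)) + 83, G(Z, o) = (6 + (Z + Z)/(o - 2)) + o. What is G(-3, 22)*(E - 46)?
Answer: 11357/5 ≈ 2271.4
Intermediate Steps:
G(Z, o) = 6 + o + 2*Z/(-2 + o) (G(Z, o) = (6 + (2*Z)/(-2 + o)) + o = (6 + 2*Z/(-2 + o)) + o = 6 + o + 2*Z/(-2 + o))
E = 128 (E = (-31 + 76) + 83 = 45 + 83 = 128)
G(-3, 22)*(E - 46) = ((-12 + 22² + 2*(-3) + 4*22)/(-2 + 22))*(128 - 46) = ((-12 + 484 - 6 + 88)/20)*82 = ((1/20)*554)*82 = (277/10)*82 = 11357/5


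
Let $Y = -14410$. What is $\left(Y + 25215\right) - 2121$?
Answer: $8684$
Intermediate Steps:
$\left(Y + 25215\right) - 2121 = \left(-14410 + 25215\right) - 2121 = 10805 - 2121 = 8684$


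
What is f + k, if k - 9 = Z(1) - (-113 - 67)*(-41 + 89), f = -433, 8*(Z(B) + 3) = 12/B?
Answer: 16429/2 ≈ 8214.5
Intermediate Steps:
Z(B) = -3 + 3/(2*B) (Z(B) = -3 + (12/B)/8 = -3 + 3/(2*B))
k = 17295/2 (k = 9 + ((-3 + (3/2)/1) - (-113 - 67)*(-41 + 89)) = 9 + ((-3 + (3/2)*1) - (-180)*48) = 9 + ((-3 + 3/2) - 1*(-8640)) = 9 + (-3/2 + 8640) = 9 + 17277/2 = 17295/2 ≈ 8647.5)
f + k = -433 + 17295/2 = 16429/2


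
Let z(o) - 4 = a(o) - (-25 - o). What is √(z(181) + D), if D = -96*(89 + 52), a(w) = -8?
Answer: I*√13334 ≈ 115.47*I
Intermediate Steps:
z(o) = 21 + o (z(o) = 4 + (-8 - (-25 - o)) = 4 + (-8 + (25 + o)) = 4 + (17 + o) = 21 + o)
D = -13536 (D = -96*141 = -13536)
√(z(181) + D) = √((21 + 181) - 13536) = √(202 - 13536) = √(-13334) = I*√13334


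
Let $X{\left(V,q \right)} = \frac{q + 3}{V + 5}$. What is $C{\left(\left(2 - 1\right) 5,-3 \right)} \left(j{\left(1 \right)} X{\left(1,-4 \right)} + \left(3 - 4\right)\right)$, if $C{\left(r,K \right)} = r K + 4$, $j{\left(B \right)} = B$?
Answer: $\frac{77}{6} \approx 12.833$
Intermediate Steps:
$X{\left(V,q \right)} = \frac{3 + q}{5 + V}$
$C{\left(r,K \right)} = 4 + K r$ ($C{\left(r,K \right)} = K r + 4 = 4 + K r$)
$C{\left(\left(2 - 1\right) 5,-3 \right)} \left(j{\left(1 \right)} X{\left(1,-4 \right)} + \left(3 - 4\right)\right) = \left(4 - 3 \left(2 - 1\right) 5\right) \left(1 \frac{3 - 4}{5 + 1} + \left(3 - 4\right)\right) = \left(4 - 3 \cdot 1 \cdot 5\right) \left(1 \cdot \frac{1}{6} \left(-1\right) - 1\right) = \left(4 - 15\right) \left(1 \cdot \frac{1}{6} \left(-1\right) - 1\right) = \left(4 - 15\right) \left(1 \left(- \frac{1}{6}\right) - 1\right) = - 11 \left(- \frac{1}{6} - 1\right) = \left(-11\right) \left(- \frac{7}{6}\right) = \frac{77}{6}$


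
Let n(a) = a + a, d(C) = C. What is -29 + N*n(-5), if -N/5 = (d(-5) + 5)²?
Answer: -29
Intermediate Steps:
N = 0 (N = -5*(-5 + 5)² = -5*0² = -5*0 = 0)
n(a) = 2*a
-29 + N*n(-5) = -29 + 0*(2*(-5)) = -29 + 0*(-10) = -29 + 0 = -29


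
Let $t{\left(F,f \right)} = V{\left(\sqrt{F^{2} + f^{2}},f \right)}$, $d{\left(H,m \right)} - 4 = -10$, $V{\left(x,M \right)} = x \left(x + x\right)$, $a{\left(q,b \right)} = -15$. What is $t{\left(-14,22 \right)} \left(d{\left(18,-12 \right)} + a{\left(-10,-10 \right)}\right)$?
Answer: $-28560$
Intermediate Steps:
$V{\left(x,M \right)} = 2 x^{2}$ ($V{\left(x,M \right)} = x 2 x = 2 x^{2}$)
$d{\left(H,m \right)} = -6$ ($d{\left(H,m \right)} = 4 - 10 = -6$)
$t{\left(F,f \right)} = 2 F^{2} + 2 f^{2}$ ($t{\left(F,f \right)} = 2 \left(\sqrt{F^{2} + f^{2}}\right)^{2} = 2 \left(F^{2} + f^{2}\right) = 2 F^{2} + 2 f^{2}$)
$t{\left(-14,22 \right)} \left(d{\left(18,-12 \right)} + a{\left(-10,-10 \right)}\right) = \left(2 \left(-14\right)^{2} + 2 \cdot 22^{2}\right) \left(-6 - 15\right) = \left(2 \cdot 196 + 2 \cdot 484\right) \left(-21\right) = \left(392 + 968\right) \left(-21\right) = 1360 \left(-21\right) = -28560$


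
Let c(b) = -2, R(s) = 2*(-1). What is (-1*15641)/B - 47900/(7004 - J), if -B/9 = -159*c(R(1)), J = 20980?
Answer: 22230526/2499957 ≈ 8.8924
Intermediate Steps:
R(s) = -2
B = -2862 (B = -(-1431)*(-2) = -9*318 = -2862)
(-1*15641)/B - 47900/(7004 - J) = -1*15641/(-2862) - 47900/(7004 - 1*20980) = -15641*(-1/2862) - 47900/(7004 - 20980) = 15641/2862 - 47900/(-13976) = 15641/2862 - 47900*(-1/13976) = 15641/2862 + 11975/3494 = 22230526/2499957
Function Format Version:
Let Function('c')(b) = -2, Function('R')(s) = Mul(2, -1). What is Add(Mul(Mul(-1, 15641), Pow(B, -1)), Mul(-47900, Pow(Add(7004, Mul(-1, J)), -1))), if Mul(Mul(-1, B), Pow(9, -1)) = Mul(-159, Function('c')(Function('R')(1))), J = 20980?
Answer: Rational(22230526, 2499957) ≈ 8.8924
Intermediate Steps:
Function('R')(s) = -2
B = -2862 (B = Mul(-9, Mul(-159, -2)) = Mul(-9, 318) = -2862)
Add(Mul(Mul(-1, 15641), Pow(B, -1)), Mul(-47900, Pow(Add(7004, Mul(-1, J)), -1))) = Add(Mul(Mul(-1, 15641), Pow(-2862, -1)), Mul(-47900, Pow(Add(7004, Mul(-1, 20980)), -1))) = Add(Mul(-15641, Rational(-1, 2862)), Mul(-47900, Pow(Add(7004, -20980), -1))) = Add(Rational(15641, 2862), Mul(-47900, Pow(-13976, -1))) = Add(Rational(15641, 2862), Mul(-47900, Rational(-1, 13976))) = Add(Rational(15641, 2862), Rational(11975, 3494)) = Rational(22230526, 2499957)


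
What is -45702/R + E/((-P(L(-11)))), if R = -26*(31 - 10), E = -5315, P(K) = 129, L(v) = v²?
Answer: 1466258/11739 ≈ 124.90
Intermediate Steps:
R = -546 (R = -26*21 = -546)
-45702/R + E/((-P(L(-11)))) = -45702/(-546) - 5315/((-1*129)) = -45702*(-1/546) - 5315/(-129) = 7617/91 - 5315*(-1/129) = 7617/91 + 5315/129 = 1466258/11739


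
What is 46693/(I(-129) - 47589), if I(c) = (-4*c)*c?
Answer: -46693/114153 ≈ -0.40904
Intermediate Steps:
I(c) = -4*c**2
46693/(I(-129) - 47589) = 46693/(-4*(-129)**2 - 47589) = 46693/(-4*16641 - 47589) = 46693/(-66564 - 47589) = 46693/(-114153) = 46693*(-1/114153) = -46693/114153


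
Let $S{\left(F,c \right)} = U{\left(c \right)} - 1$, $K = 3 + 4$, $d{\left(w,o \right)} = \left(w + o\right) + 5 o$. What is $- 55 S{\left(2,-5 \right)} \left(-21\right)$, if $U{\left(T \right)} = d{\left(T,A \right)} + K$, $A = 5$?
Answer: $35805$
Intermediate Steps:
$d{\left(w,o \right)} = w + 6 o$ ($d{\left(w,o \right)} = \left(o + w\right) + 5 o = w + 6 o$)
$K = 7$
$U{\left(T \right)} = 37 + T$ ($U{\left(T \right)} = \left(T + 6 \cdot 5\right) + 7 = \left(T + 30\right) + 7 = \left(30 + T\right) + 7 = 37 + T$)
$S{\left(F,c \right)} = 36 + c$ ($S{\left(F,c \right)} = \left(37 + c\right) - 1 = 36 + c$)
$- 55 S{\left(2,-5 \right)} \left(-21\right) = - 55 \left(36 - 5\right) \left(-21\right) = \left(-55\right) 31 \left(-21\right) = \left(-1705\right) \left(-21\right) = 35805$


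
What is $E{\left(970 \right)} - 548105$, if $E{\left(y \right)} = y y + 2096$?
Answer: $394891$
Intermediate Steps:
$E{\left(y \right)} = 2096 + y^{2}$ ($E{\left(y \right)} = y^{2} + 2096 = 2096 + y^{2}$)
$E{\left(970 \right)} - 548105 = \left(2096 + 970^{2}\right) - 548105 = \left(2096 + 940900\right) - 548105 = 942996 - 548105 = 394891$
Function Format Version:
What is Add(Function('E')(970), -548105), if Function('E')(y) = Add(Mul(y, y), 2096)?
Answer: 394891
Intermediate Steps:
Function('E')(y) = Add(2096, Pow(y, 2)) (Function('E')(y) = Add(Pow(y, 2), 2096) = Add(2096, Pow(y, 2)))
Add(Function('E')(970), -548105) = Add(Add(2096, Pow(970, 2)), -548105) = Add(Add(2096, 940900), -548105) = Add(942996, -548105) = 394891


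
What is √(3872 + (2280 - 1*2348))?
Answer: 2*√951 ≈ 61.677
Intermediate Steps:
√(3872 + (2280 - 1*2348)) = √(3872 + (2280 - 2348)) = √(3872 - 68) = √3804 = 2*√951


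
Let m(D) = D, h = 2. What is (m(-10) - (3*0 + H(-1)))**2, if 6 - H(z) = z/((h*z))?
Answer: 961/4 ≈ 240.25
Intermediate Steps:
H(z) = 11/2 (H(z) = 6 - z/(2*z) = 6 - z*1/(2*z) = 6 - 1*1/2 = 6 - 1/2 = 11/2)
(m(-10) - (3*0 + H(-1)))**2 = (-10 - (3*0 + 11/2))**2 = (-10 - (0 + 11/2))**2 = (-10 - 1*11/2)**2 = (-10 - 11/2)**2 = (-31/2)**2 = 961/4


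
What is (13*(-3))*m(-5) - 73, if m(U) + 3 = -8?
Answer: 356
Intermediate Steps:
m(U) = -11 (m(U) = -3 - 8 = -11)
(13*(-3))*m(-5) - 73 = (13*(-3))*(-11) - 73 = -39*(-11) - 73 = 429 - 73 = 356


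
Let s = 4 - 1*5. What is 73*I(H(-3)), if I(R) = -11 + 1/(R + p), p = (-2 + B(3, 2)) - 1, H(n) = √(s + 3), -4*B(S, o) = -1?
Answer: -74679/89 - 1168*√2/89 ≈ -857.65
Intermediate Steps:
s = -1 (s = 4 - 5 = -1)
B(S, o) = ¼ (B(S, o) = -¼*(-1) = ¼)
H(n) = √2 (H(n) = √(-1 + 3) = √2)
p = -11/4 (p = (-2 + ¼) - 1 = -7/4 - 1 = -11/4 ≈ -2.7500)
I(R) = -11 + 1/(-11/4 + R) (I(R) = -11 + 1/(R - 11/4) = -11 + 1/(-11/4 + R))
73*I(H(-3)) = 73*((125 - 44*√2)/(-11 + 4*√2)) = 73*(125 - 44*√2)/(-11 + 4*√2)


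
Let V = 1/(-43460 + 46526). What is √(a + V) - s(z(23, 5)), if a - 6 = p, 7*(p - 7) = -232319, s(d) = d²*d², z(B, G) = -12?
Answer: -20736 + I*√311860835958/3066 ≈ -20736.0 + 182.14*I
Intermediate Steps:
s(d) = d⁴
p = -232270/7 (p = 7 + (⅐)*(-232319) = 7 - 232319/7 = -232270/7 ≈ -33181.)
a = -232228/7 (a = 6 - 232270/7 = -232228/7 ≈ -33175.)
V = 1/3066 ≈ 0.00032616
√(a + V) - s(z(23, 5)) = √(-232228/7 + 1/3066) - 1*(-12)⁴ = √(-101715863/3066) - 1*20736 = I*√311860835958/3066 - 20736 = -20736 + I*√311860835958/3066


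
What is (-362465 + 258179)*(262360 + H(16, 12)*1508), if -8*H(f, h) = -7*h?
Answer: -29011739484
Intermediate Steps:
H(f, h) = 7*h/8 (H(f, h) = -(-7)*h/8 = 7*h/8)
(-362465 + 258179)*(262360 + H(16, 12)*1508) = (-362465 + 258179)*(262360 + ((7/8)*12)*1508) = -104286*(262360 + (21/2)*1508) = -104286*(262360 + 15834) = -104286*278194 = -29011739484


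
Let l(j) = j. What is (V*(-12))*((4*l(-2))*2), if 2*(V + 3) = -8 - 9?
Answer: -2208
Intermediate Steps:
V = -23/2 (V = -3 + (-8 - 9)/2 = -3 + (½)*(-17) = -3 - 17/2 = -23/2 ≈ -11.500)
(V*(-12))*((4*l(-2))*2) = (-23/2*(-12))*((4*(-2))*2) = 138*(-8*2) = 138*(-16) = -2208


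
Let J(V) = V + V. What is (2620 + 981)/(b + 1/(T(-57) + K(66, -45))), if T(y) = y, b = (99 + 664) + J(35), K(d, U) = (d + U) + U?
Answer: 291681/67472 ≈ 4.3230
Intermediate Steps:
J(V) = 2*V
K(d, U) = d + 2*U (K(d, U) = (U + d) + U = d + 2*U)
b = 833 (b = (99 + 664) + 2*35 = 763 + 70 = 833)
(2620 + 981)/(b + 1/(T(-57) + K(66, -45))) = (2620 + 981)/(833 + 1/(-57 + (66 + 2*(-45)))) = 3601/(833 + 1/(-57 + (66 - 90))) = 3601/(833 + 1/(-57 - 24)) = 3601/(833 + 1/(-81)) = 3601/(833 - 1/81) = 3601/(67472/81) = 3601*(81/67472) = 291681/67472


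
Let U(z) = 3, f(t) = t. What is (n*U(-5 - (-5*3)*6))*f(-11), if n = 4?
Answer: -132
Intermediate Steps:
(n*U(-5 - (-5*3)*6))*f(-11) = (4*3)*(-11) = 12*(-11) = -132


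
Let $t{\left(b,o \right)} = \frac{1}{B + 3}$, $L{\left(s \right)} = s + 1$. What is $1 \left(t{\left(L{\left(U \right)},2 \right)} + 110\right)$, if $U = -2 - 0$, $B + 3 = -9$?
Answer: $\frac{989}{9} \approx 109.89$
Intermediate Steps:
$B = -12$ ($B = -3 - 9 = -12$)
$U = -2$ ($U = -2 + 0 = -2$)
$L{\left(s \right)} = 1 + s$
$t{\left(b,o \right)} = - \frac{1}{9}$ ($t{\left(b,o \right)} = \frac{1}{-12 + 3} = \frac{1}{-9} = - \frac{1}{9}$)
$1 \left(t{\left(L{\left(U \right)},2 \right)} + 110\right) = 1 \left(- \frac{1}{9} + 110\right) = 1 \cdot \frac{989}{9} = \frac{989}{9}$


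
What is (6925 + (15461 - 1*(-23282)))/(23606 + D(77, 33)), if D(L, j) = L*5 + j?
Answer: 1631/858 ≈ 1.9009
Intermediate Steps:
D(L, j) = j + 5*L (D(L, j) = 5*L + j = j + 5*L)
(6925 + (15461 - 1*(-23282)))/(23606 + D(77, 33)) = (6925 + (15461 - 1*(-23282)))/(23606 + (33 + 5*77)) = (6925 + (15461 + 23282))/(23606 + (33 + 385)) = (6925 + 38743)/(23606 + 418) = 45668/24024 = 45668*(1/24024) = 1631/858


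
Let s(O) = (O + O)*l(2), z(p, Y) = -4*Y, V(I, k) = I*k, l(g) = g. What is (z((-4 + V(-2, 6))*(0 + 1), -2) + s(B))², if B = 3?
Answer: 400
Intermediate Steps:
s(O) = 4*O (s(O) = (O + O)*2 = (2*O)*2 = 4*O)
(z((-4 + V(-2, 6))*(0 + 1), -2) + s(B))² = (-4*(-2) + 4*3)² = (8 + 12)² = 20² = 400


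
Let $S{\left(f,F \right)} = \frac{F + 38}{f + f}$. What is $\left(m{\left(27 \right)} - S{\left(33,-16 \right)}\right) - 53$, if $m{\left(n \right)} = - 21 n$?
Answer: $- \frac{1861}{3} \approx -620.33$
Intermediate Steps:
$S{\left(f,F \right)} = \frac{38 + F}{2 f}$
$\left(m{\left(27 \right)} - S{\left(33,-16 \right)}\right) - 53 = \left(\left(-21\right) 27 - \frac{38 - 16}{2 \cdot 33}\right) - 53 = \left(-567 - \frac{1}{2} \cdot \frac{1}{33} \cdot 22\right) - 53 = \left(-567 - \frac{1}{3}\right) - 53 = - \frac{1702}{3} - 53 = - \frac{1861}{3}$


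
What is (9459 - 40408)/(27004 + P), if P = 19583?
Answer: -30949/46587 ≈ -0.66433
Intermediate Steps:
(9459 - 40408)/(27004 + P) = (9459 - 40408)/(27004 + 19583) = -30949/46587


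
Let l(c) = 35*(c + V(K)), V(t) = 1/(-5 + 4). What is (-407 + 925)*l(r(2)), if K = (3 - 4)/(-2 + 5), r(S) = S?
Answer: 18130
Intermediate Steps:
K = -⅓ (K = -1/3 = -1*⅓ = -⅓ ≈ -0.33333)
V(t) = -1 (V(t) = 1/(-1) = -1)
l(c) = -35 + 35*c (l(c) = 35*(c - 1) = 35*(-1 + c) = -35 + 35*c)
(-407 + 925)*l(r(2)) = (-407 + 925)*(-35 + 35*2) = 518*(-35 + 70) = 518*35 = 18130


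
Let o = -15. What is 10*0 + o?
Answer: -15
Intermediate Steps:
10*0 + o = 10*0 - 15 = 0 - 15 = -15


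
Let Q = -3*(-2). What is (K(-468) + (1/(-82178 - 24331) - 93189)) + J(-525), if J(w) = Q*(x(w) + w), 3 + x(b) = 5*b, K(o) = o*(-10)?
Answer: -11441942344/106509 ≈ -1.0743e+5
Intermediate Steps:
K(o) = -10*o
x(b) = -3 + 5*b
Q = 6
J(w) = -18 + 36*w (J(w) = 6*((-3 + 5*w) + w) = 6*(-3 + 6*w) = -18 + 36*w)
(K(-468) + (1/(-82178 - 24331) - 93189)) + J(-525) = (-10*(-468) + (1/(-82178 - 24331) - 93189)) + (-18 + 36*(-525)) = (4680 + (1/(-106509) - 93189)) + (-18 - 18900) = (4680 + (-1/106509 - 93189)) - 18918 = (4680 - 9925467202/106509) - 18918 = -9427005082/106509 - 18918 = -11441942344/106509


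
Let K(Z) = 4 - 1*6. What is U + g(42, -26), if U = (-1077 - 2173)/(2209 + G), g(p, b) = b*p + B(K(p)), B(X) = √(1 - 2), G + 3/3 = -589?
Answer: -1771198/1619 + I ≈ -1094.0 + 1.0*I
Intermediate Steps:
G = -590 (G = -1 - 589 = -590)
K(Z) = -2 (K(Z) = 4 - 6 = -2)
B(X) = I (B(X) = √(-1) = I)
g(p, b) = I + b*p (g(p, b) = b*p + I = I + b*p)
U = -3250/1619 (U = (-1077 - 2173)/(2209 - 590) = -3250/1619 ≈ -2.0074)
U + g(42, -26) = -3250/1619 + (I - 26*42) = -3250/1619 + (I - 1092) = -3250/1619 + (-1092 + I) = -1771198/1619 + I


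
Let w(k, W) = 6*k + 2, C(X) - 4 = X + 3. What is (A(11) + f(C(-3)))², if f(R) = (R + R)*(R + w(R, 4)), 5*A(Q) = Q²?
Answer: 1745041/25 ≈ 69802.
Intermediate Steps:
A(Q) = Q²/5
C(X) = 7 + X (C(X) = 4 + (X + 3) = 4 + (3 + X) = 7 + X)
w(k, W) = 2 + 6*k
f(R) = 2*R*(2 + 7*R) (f(R) = (R + R)*(R + (2 + 6*R)) = (2*R)*(2 + 7*R) = 2*R*(2 + 7*R))
(A(11) + f(C(-3)))² = ((⅕)*11² + 2*(7 - 3)*(2 + 7*(7 - 3)))² = ((⅕)*121 + 2*4*(2 + 7*4))² = (121/5 + 2*4*(2 + 28))² = (121/5 + 2*4*30)² = (121/5 + 240)² = (1321/5)² = 1745041/25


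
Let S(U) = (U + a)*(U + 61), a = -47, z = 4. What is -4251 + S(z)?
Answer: -7046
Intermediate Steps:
S(U) = (-47 + U)*(61 + U) (S(U) = (U - 47)*(U + 61) = (-47 + U)*(61 + U))
-4251 + S(z) = -4251 + (-2867 + 4² + 14*4) = -4251 + (-2867 + 16 + 56) = -4251 - 2795 = -7046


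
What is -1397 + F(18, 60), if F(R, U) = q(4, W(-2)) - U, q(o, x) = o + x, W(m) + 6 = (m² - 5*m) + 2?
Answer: -1443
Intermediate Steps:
W(m) = -4 + m² - 5*m (W(m) = -6 + ((m² - 5*m) + 2) = -6 + (2 + m² - 5*m) = -4 + m² - 5*m)
F(R, U) = 14 - U (F(R, U) = (4 + (-4 + (-2)² - 5*(-2))) - U = (4 + (-4 + 4 + 10)) - U = (4 + 10) - U = 14 - U)
-1397 + F(18, 60) = -1397 + (14 - 1*60) = -1397 + (14 - 60) = -1397 - 46 = -1443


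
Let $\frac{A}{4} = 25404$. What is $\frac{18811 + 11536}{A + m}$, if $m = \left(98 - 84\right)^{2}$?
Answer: $\frac{30347}{101812} \approx 0.29807$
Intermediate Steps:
$A = 101616$ ($A = 4 \cdot 25404 = 101616$)
$m = 196$ ($m = 14^{2} = 196$)
$\frac{18811 + 11536}{A + m} = \frac{18811 + 11536}{101616 + 196} = \frac{30347}{101812}$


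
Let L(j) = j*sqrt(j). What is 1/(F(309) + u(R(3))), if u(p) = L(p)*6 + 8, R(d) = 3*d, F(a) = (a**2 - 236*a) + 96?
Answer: 1/22823 ≈ 4.3815e-5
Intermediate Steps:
F(a) = 96 + a**2 - 236*a
L(j) = j**(3/2)
u(p) = 8 + 6*p**(3/2) (u(p) = p**(3/2)*6 + 8 = 6*p**(3/2) + 8 = 8 + 6*p**(3/2))
1/(F(309) + u(R(3))) = 1/((96 + 309**2 - 236*309) + (8 + 6*(3*3)**(3/2))) = 1/((96 + 95481 - 72924) + (8 + 6*9**(3/2))) = 1/(22653 + (8 + 6*27)) = 1/(22653 + (8 + 162)) = 1/(22653 + 170) = 1/22823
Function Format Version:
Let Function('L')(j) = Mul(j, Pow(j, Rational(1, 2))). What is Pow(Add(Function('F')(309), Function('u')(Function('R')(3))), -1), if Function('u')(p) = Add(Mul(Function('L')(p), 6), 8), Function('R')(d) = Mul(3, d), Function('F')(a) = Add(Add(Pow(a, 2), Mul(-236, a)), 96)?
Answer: Rational(1, 22823) ≈ 4.3815e-5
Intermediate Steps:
Function('F')(a) = Add(96, Pow(a, 2), Mul(-236, a))
Function('L')(j) = Pow(j, Rational(3, 2))
Function('u')(p) = Add(8, Mul(6, Pow(p, Rational(3, 2)))) (Function('u')(p) = Add(Mul(Pow(p, Rational(3, 2)), 6), 8) = Add(Mul(6, Pow(p, Rational(3, 2))), 8) = Add(8, Mul(6, Pow(p, Rational(3, 2)))))
Pow(Add(Function('F')(309), Function('u')(Function('R')(3))), -1) = Pow(Add(Add(96, Pow(309, 2), Mul(-236, 309)), Add(8, Mul(6, Pow(Mul(3, 3), Rational(3, 2))))), -1) = Pow(Add(Add(96, 95481, -72924), Add(8, Mul(6, Pow(9, Rational(3, 2))))), -1) = Pow(Add(22653, Add(8, Mul(6, 27))), -1) = Pow(Add(22653, Add(8, 162)), -1) = Pow(Add(22653, 170), -1) = Pow(22823, -1) = Rational(1, 22823)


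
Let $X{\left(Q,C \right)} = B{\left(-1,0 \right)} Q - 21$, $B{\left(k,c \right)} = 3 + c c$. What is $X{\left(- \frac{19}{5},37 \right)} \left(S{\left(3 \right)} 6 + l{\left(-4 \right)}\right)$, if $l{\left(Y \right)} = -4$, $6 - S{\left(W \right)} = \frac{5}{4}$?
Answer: $- \frac{3969}{5} \approx -793.8$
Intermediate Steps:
$S{\left(W \right)} = \frac{19}{4}$ ($S{\left(W \right)} = 6 - \frac{5}{4} = \frac{19}{4}$)
$B{\left(k,c \right)} = 3 + c^{2}$
$X{\left(Q,C \right)} = -21 + 3 Q$ ($X{\left(Q,C \right)} = \left(3 + 0^{2}\right) Q - 21 = \left(3 + 0\right) Q - 21 = 3 Q - 21 = -21 + 3 Q$)
$X{\left(- \frac{19}{5},37 \right)} \left(S{\left(3 \right)} 6 + l{\left(-4 \right)}\right) = \left(-21 + 3 \left(- \frac{19}{5}\right)\right) \left(\frac{19}{4} \cdot 6 - 4\right) = \left(-21 + 3 \left(\left(-19\right) \frac{1}{5}\right)\right) \left(\frac{57}{2} - 4\right) = \left(-21 + 3 \left(- \frac{19}{5}\right)\right) \frac{49}{2} = \left(-21 - \frac{57}{5}\right) \frac{49}{2} = \left(- \frac{162}{5}\right) \frac{49}{2} = - \frac{3969}{5}$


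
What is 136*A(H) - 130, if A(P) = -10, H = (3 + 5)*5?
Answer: -1490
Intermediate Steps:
H = 40 (H = 8*5 = 40)
136*A(H) - 130 = 136*(-10) - 130 = -1360 - 130 = -1490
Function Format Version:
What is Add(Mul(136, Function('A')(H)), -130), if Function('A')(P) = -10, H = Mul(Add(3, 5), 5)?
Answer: -1490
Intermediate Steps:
H = 40 (H = Mul(8, 5) = 40)
Add(Mul(136, Function('A')(H)), -130) = Add(Mul(136, -10), -130) = Add(-1360, -130) = -1490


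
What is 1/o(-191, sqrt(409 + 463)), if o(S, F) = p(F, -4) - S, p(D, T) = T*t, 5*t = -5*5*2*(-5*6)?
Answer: -1/1009 ≈ -0.00099108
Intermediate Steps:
t = 300 (t = (-5*5*2*(-5*6))/5 = (-50*(-30))/5 = (-5*(-300))/5 = (1/5)*1500 = 300)
p(D, T) = 300*T (p(D, T) = T*300 = 300*T)
o(S, F) = -1200 - S (o(S, F) = 300*(-4) - S = -1200 - S)
1/o(-191, sqrt(409 + 463)) = 1/(-1200 - 1*(-191)) = 1/(-1200 + 191) = 1/(-1009) = -1/1009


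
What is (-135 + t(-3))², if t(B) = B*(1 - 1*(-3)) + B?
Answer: 22500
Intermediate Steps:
t(B) = 5*B (t(B) = B*(1 + 3) + B = B*4 + B = 4*B + B = 5*B)
(-135 + t(-3))² = (-135 + 5*(-3))² = (-135 - 15)² = (-150)² = 22500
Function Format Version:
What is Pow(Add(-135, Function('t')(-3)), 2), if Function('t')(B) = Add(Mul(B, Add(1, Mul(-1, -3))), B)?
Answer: 22500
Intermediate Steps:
Function('t')(B) = Mul(5, B) (Function('t')(B) = Add(Mul(B, Add(1, 3)), B) = Add(Mul(B, 4), B) = Add(Mul(4, B), B) = Mul(5, B))
Pow(Add(-135, Function('t')(-3)), 2) = Pow(Add(-135, Mul(5, -3)), 2) = Pow(Add(-135, -15), 2) = Pow(-150, 2) = 22500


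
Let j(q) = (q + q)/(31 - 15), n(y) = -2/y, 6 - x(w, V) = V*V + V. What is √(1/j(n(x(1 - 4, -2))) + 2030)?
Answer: √2014 ≈ 44.878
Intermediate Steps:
x(w, V) = 6 - V - V² (x(w, V) = 6 - (V*V + V) = 6 - (V² + V) = 6 - (V + V²) = 6 + (-V - V²) = 6 - V - V²)
j(q) = q/8 (j(q) = (2*q)/16 = (2*q)*(1/16) = q/8)
√(1/j(n(x(1 - 4, -2))) + 2030) = √(1/((-2/(6 - 1*(-2) - 1*(-2)²))/8) + 2030) = √(1/((-2/(6 + 2 - 1*4))/8) + 2030) = √(1/((-2/(6 + 2 - 4))/8) + 2030) = √(1/((-2/4)/8) + 2030) = √(1/((-2*¼)/8) + 2030) = √(1/((⅛)*(-½)) + 2030) = √(1/(-1/16) + 2030) = √(-16 + 2030) = √2014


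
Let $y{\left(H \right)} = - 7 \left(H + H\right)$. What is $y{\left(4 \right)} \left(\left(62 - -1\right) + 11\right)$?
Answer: $-4144$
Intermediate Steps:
$y{\left(H \right)} = - 14 H$ ($y{\left(H \right)} = - 7 \cdot 2 H = - 14 H$)
$y{\left(4 \right)} \left(\left(62 - -1\right) + 11\right) = \left(-14\right) 4 \left(\left(62 - -1\right) + 11\right) = - 56 \left(\left(62 + 1\right) + 11\right) = - 56 \left(63 + 11\right) = \left(-56\right) 74 = -4144$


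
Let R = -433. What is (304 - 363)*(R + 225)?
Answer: 12272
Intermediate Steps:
(304 - 363)*(R + 225) = (304 - 363)*(-433 + 225) = -59*(-208) = 12272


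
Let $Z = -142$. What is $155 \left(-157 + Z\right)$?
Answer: $-46345$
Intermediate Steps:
$155 \left(-157 + Z\right) = 155 \left(-157 - 142\right) = 155 \left(-299\right) = -46345$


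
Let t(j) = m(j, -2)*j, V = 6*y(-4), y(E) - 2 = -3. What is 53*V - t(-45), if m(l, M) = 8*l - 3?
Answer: -16653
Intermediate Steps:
y(E) = -1 (y(E) = 2 - 3 = -1)
m(l, M) = -3 + 8*l
V = -6 (V = 6*(-1) = -6)
t(j) = j*(-3 + 8*j) (t(j) = (-3 + 8*j)*j = j*(-3 + 8*j))
53*V - t(-45) = 53*(-6) - (-45)*(-3 + 8*(-45)) = -318 - (-45)*(-3 - 360) = -318 - (-45)*(-363) = -318 - 1*16335 = -318 - 16335 = -16653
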